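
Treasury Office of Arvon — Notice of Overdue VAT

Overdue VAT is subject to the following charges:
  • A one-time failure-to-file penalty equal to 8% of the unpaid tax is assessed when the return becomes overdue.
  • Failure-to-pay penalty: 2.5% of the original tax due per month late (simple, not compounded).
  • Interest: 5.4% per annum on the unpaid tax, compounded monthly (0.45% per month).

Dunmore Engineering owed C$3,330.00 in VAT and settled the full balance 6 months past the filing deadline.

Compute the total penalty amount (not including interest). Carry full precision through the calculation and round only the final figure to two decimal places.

Failure-to-file penalty: 8% × C$3,330.00 = C$266.40
Failure-to-pay penalty: 6 × 2.5% × C$3,330.00 = C$499.50
Total penalty = C$266.40 + C$499.50 = C$765.90

C$765.90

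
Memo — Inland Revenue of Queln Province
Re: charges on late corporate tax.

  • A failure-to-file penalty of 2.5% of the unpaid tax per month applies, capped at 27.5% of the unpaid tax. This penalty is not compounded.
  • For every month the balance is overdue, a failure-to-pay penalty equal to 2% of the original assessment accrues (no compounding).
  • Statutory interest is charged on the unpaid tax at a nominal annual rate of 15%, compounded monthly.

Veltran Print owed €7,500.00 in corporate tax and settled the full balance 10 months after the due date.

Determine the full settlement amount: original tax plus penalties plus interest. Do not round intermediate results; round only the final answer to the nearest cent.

Failure-to-file: 10 × 2.5% × €7,500.00 = €1,875.00 (under the 27.5% cap)
Failure-to-pay penalty = 2% × €7,500.00 × 10 mo = €1,500.00
Interest (15%/yr ÷ 12 = 1.25%/month): €7,500.00 × ((1 + 0.0125)^10 − 1) = €992.0312…
Total = €7,500.00 + €3,375.0000 + €992.0312… = €11,867.03

€11,867.03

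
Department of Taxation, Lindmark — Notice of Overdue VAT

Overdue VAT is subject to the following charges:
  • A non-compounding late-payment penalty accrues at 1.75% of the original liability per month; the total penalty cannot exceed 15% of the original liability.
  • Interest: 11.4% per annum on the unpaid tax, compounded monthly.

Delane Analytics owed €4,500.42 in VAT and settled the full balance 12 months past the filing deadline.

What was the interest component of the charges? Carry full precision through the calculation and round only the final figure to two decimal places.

Interest (11.4%/yr ÷ 12 = 0.95%/month): €4,500.42 × ((1 + 0.0095)^12 − 1) = €540.7219…

€540.72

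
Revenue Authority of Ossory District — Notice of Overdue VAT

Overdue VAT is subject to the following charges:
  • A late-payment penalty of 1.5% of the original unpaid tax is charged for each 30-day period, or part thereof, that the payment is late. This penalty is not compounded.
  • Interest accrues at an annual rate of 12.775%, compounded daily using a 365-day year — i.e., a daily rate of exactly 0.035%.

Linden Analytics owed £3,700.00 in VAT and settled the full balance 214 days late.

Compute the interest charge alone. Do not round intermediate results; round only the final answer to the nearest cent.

Interest: £3,700.00 × ((1 + 0.00035)^214 − 1) = £3,700.00 × 0.07776224… = £287.7203…

£287.72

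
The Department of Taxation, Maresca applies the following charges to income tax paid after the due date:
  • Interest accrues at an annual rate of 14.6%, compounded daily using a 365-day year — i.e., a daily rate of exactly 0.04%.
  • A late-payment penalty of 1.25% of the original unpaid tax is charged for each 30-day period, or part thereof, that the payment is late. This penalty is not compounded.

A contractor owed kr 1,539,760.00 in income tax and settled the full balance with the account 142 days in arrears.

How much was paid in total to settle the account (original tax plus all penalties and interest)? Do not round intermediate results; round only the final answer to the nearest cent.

Penalty periods: ⌈142/30⌉ = 5; penalty = 5 × 1.25% × kr 1,539,760.00 = kr 96,235.00
Interest: kr 1,539,760.00 × ((1 + 0.0004)^142 − 1) = kr 1,539,760.00 × 0.05843208… = kr 89,971.3791…
Total = kr 1,539,760.00 + kr 96,235.0000 + kr 89,971.3791… = kr 1,725,966.38

kr 1,725,966.38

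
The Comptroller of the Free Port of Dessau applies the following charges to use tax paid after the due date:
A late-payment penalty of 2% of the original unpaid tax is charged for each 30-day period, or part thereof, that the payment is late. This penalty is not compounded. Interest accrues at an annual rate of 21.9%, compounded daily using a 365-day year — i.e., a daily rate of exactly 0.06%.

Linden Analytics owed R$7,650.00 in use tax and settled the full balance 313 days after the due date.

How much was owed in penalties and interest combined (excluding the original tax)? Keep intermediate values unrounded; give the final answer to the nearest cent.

R$3,262.91

Penalty periods: ⌈313/30⌉ = 11; penalty = 11 × 2% × R$7,650.00 = R$1,683.00
Interest: R$7,650.00 × ((1 + 0.0006)^313 − 1) = R$7,650.00 × 0.20652422… = R$1,579.9103…
Penalties + interest = R$1,683.0000 + R$1,579.9103… = R$3,262.91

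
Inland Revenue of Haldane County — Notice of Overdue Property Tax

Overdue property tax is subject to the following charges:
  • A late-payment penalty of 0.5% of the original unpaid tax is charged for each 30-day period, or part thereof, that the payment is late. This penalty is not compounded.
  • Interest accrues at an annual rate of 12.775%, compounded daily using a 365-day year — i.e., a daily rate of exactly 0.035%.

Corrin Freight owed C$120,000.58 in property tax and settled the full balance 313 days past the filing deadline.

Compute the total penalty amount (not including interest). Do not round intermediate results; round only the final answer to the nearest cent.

Penalty periods: ⌈313/30⌉ = 11; penalty = 11 × 0.5% × C$120,000.58 = C$6,600.03…

C$6,600.03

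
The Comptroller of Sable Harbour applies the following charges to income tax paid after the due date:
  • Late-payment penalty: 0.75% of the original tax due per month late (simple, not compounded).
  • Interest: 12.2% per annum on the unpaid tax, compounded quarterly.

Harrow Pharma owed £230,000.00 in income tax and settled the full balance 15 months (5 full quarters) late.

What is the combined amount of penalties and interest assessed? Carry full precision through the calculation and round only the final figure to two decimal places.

£63,155.83

Late-payment penalty = 0.75% × £230,000.00 × 15 mo = £25,875.00
Interest (12.2%/yr ÷ 4 = 3.05%/quarter): £230,000.00 × ((1 + 0.0305)^5 − 1) = £37,280.8333…
Penalties + interest = £25,875.0000 + £37,280.8333… = £63,155.83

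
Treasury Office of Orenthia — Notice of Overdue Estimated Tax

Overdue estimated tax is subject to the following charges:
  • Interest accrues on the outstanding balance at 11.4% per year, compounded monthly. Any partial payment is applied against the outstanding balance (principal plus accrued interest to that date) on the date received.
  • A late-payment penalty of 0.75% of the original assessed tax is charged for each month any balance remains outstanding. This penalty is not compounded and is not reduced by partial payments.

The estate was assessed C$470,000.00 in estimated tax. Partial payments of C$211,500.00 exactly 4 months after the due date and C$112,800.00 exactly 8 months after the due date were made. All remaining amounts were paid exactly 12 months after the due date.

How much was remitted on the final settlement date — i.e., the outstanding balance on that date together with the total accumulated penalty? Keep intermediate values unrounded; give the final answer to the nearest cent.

Monthly rate = 11.4% ÷ 12 = 0.95%
Balance at month 4: C$470,000.0000 × (1 + 0.0095)^4 = C$488,116.1207…
After C$211,500.00 payment: C$488,116.1207… − C$211,500.00 = C$276,616.1207…
Balance at month 8: C$276,616.1207… × (1 + 0.0095)^4 = C$287,278.2718…
After C$112,800.00 payment: C$287,278.2718… − C$112,800.00 = C$174,478.2718…
Balance at month 12: C$174,478.2718… × (1 + 0.0095)^4 = C$181,203.5259…
Penalty: 12 × 0.75% × C$470,000.00 = C$42,300.00
Final settlement = outstanding balance + penalty = C$181,203.5259… + C$42,300.00 = C$223,503.53

C$223,503.53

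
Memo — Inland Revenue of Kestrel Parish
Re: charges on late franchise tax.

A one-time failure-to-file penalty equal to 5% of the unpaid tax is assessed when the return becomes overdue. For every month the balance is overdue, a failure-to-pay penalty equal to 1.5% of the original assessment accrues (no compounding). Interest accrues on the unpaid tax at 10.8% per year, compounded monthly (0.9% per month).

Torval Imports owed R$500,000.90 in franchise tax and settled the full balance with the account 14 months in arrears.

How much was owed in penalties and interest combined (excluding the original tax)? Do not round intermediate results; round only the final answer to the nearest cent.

R$196,821.88

Failure-to-file penalty: 5% × R$500,000.90 = R$25,000.05…
Failure-to-pay penalty = 1.5% × R$500,000.90 × 14 mo = R$105,000.19…
Interest: R$500,000.90 × ((1 + 0.009)^14 − 1) = R$500,000.90 × 0.1336430… = R$66,821.6420…
Penalties + interest = R$130,000.2340 + R$66,821.6420… = R$196,821.88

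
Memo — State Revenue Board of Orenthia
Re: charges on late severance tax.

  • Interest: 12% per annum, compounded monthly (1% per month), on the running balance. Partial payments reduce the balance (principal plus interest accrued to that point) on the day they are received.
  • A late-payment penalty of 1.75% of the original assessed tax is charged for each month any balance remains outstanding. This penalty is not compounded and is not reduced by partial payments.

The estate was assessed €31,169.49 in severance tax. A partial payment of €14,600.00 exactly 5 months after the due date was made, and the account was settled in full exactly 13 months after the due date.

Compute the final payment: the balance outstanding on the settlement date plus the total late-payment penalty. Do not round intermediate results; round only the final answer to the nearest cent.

Balance at month 5: €31,169.4900 × (1 + 0.01)^5 = €32,759.4472…
After €14,600.00 payment: €32,759.4472… − €14,600.00 = €18,159.4472…
Balance at month 13: €18,159.4472… × (1 + 0.01)^8 = €19,664.0792…
Penalty: 13 × 1.75% × €31,169.49 = €7,091.06…
Final settlement = outstanding balance + penalty = €19,664.0792… + €7,091.06… = €26,755.14

€26,755.14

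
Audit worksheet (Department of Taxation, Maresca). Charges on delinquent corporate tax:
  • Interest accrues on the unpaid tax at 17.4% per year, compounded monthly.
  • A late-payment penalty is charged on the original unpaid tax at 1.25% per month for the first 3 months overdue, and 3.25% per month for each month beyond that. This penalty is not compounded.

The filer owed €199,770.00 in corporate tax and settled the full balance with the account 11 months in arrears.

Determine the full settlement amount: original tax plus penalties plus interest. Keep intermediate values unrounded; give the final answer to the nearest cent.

Penalty, months 1–3: 3 × 1.25% × €199,770.00 = €7,491.38…
Penalty, months 4–11: 8 × 3.25% × €199,770.00 = €51,940.20
Interest (17.4%/yr ÷ 12 = 1.45%/month): €199,770.00 × ((1 + 0.0145)^11 − 1) = €34,276.8685…
Total = €199,770.00 + €59,431.5750 + €34,276.8685… = €293,478.44

€293,478.44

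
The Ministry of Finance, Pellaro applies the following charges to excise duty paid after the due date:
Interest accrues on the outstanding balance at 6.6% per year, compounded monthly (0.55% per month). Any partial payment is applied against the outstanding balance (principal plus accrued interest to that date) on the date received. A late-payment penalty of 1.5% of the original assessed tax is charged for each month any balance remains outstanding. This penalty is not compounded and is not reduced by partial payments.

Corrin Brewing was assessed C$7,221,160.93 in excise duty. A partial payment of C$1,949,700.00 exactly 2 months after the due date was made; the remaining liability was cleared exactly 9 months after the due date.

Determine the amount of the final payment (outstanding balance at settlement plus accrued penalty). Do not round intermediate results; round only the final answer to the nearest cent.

Balance at month 2: C$7,221,160.9300 × (1 + 0.0055)^2 = C$7,300,812.1403…
After C$1,949,700.00 payment: C$7,300,812.1403… − C$1,949,700.00 = C$5,351,112.1403…
Balance at month 9: C$5,351,112.1403… × (1 + 0.0055)^7 = C$5,560,560.5839…
Penalty: 9 × 1.5% × C$7,221,160.93 = C$974,856.73…
Final settlement = outstanding balance + penalty = C$5,560,560.5839… + C$974,856.73… = C$6,535,417.31

C$6,535,417.31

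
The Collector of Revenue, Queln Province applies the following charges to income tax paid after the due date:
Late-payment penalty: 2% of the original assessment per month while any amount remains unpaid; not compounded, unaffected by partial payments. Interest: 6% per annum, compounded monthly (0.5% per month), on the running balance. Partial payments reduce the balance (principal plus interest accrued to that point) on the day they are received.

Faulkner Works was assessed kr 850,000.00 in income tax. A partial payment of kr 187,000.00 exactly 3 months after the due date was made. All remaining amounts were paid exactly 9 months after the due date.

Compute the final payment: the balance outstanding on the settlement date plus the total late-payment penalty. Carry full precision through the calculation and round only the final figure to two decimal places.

Balance at month 3: kr 850,000.0000 × (1 + 0.005)^3 = kr 862,813.8563…
After kr 187,000.00 payment: kr 862,813.8563… − kr 187,000.00 = kr 675,813.8563…
Balance at month 9: kr 675,813.8563… × (1 + 0.005)^6 = kr 696,343.3980…
Penalty: 9 × 2% × kr 850,000.00 = kr 153,000.00
Final settlement = outstanding balance + penalty = kr 696,343.3980… + kr 153,000.00 = kr 849,343.40

kr 849,343.40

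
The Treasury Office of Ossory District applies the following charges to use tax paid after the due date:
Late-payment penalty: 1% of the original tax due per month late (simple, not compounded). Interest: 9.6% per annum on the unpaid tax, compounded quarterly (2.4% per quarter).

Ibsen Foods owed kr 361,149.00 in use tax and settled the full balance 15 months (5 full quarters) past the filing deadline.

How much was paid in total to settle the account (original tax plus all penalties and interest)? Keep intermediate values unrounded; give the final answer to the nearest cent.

kr 460,789.98

Late-payment penalty: 15 × 1% × kr 361,149.00 = kr 54,172.35
Interest: kr 361,149.00 × ((1 + 0.024)^5 − 1) = kr 361,149.00 × 0.1258999… = kr 45,468.6255…
Total = kr 361,149.00 + kr 54,172.3500 + kr 45,468.6255… = kr 460,789.98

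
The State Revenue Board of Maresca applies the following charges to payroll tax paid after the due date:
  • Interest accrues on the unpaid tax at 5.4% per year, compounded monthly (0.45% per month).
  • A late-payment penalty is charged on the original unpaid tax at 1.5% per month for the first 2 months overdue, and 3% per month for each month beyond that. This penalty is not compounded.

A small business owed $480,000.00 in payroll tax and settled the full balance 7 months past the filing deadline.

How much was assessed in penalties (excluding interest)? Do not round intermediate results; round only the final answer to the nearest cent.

$86,400.00

Penalty, months 1–2: 2 × 1.5% × $480,000.00 = $14,400.00
Penalty, months 3–7: 5 × 3% × $480,000.00 = $72,000.00
Total penalty = $14,400.00 + $72,000.00 = $86,400.00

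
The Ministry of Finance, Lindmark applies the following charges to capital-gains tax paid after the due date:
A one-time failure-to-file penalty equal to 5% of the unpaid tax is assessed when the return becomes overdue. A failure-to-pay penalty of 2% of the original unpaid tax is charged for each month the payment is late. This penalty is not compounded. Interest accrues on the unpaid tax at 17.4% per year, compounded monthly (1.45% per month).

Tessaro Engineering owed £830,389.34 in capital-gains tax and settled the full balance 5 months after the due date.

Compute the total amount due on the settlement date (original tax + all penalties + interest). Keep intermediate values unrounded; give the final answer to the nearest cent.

£1,016,922.36

Failure-to-file penalty: 5% × £830,389.34 = £41,519.47…
Failure-to-pay penalty: 5 × 2% × £830,389.34 = £83,038.93…
Interest: £830,389.34 × ((1 + 0.0145)^5 − 1) = £830,389.34 × 0.0746332… = £61,974.6203…
Total = £830,389.34 + £124,558.4010 + £61,974.6203… = £1,016,922.36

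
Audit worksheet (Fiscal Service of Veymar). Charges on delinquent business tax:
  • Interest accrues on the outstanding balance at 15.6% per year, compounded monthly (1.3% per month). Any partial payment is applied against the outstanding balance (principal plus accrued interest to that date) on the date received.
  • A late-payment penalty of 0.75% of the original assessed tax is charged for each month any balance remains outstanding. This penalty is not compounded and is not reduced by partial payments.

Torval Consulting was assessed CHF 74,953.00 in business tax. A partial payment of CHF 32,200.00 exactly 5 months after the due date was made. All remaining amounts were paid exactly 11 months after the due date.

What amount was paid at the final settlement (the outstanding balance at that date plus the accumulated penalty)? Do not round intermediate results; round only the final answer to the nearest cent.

Balance at month 5: CHF 74,953.0000 × (1 + 0.013)^5 = CHF 79,953.2730…
After CHF 32,200.00 payment: CHF 79,953.2730… − CHF 32,200.00 = CHF 47,753.2730…
Balance at month 11: CHF 47,753.2730… × (1 + 0.013)^6 = CHF 51,601.2017…
Penalty: 11 × 0.75% × CHF 74,953.00 = CHF 6,183.62…
Final settlement = outstanding balance + penalty = CHF 51,601.2017… + CHF 6,183.62… = CHF 57,784.82

CHF 57,784.82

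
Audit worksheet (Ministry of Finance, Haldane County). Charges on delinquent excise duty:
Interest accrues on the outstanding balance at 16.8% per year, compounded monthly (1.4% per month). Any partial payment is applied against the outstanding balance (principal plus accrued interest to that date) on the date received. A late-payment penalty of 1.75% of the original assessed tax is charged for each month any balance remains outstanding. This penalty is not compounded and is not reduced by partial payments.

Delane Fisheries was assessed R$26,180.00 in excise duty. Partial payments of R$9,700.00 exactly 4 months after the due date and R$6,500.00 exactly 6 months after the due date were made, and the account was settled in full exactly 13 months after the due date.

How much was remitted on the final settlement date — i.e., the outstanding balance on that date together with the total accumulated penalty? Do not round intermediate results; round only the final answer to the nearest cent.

R$19,164.92

Balance at month 4: R$26,180.0000 × (1 + 0.014)^4 = R$27,677.1560…
After R$9,700.00 payment: R$27,677.1560… − R$9,700.00 = R$17,977.1560…
Balance at month 6: R$17,977.1560… × (1 + 0.014)^2 = R$18,484.0399…
After R$6,500.00 payment: R$18,484.0399… − R$6,500.00 = R$11,984.0399…
Balance at month 13: R$11,984.0399… × (1 + 0.014)^7 = R$13,208.9693…
Penalty: 13 × 1.75% × R$26,180.00 = R$5,955.95
Final settlement = outstanding balance + penalty = R$13,208.9693… + R$5,955.95 = R$19,164.92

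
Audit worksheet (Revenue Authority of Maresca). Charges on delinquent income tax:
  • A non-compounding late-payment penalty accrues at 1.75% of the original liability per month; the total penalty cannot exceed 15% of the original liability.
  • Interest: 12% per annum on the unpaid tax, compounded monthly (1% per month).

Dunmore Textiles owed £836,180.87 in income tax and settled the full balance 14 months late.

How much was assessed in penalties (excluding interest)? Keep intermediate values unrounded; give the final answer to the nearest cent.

£125,427.13

Penalty (uncapped): 14 × 1.75% × £836,180.87 = £204,864.31…; cap = 15% × £836,180.87 = £125,427.13… → penalty = £125,427.13…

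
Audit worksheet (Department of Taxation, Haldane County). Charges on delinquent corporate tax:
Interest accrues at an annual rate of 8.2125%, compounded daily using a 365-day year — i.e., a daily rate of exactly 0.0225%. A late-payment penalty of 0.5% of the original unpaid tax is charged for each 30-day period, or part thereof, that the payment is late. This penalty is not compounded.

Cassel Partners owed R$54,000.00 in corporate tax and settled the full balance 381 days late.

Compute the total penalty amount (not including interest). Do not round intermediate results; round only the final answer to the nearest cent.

Penalty periods: ⌈381/30⌉ = 13; penalty = 13 × 0.5% × R$54,000.00 = R$3,510.00

R$3,510.00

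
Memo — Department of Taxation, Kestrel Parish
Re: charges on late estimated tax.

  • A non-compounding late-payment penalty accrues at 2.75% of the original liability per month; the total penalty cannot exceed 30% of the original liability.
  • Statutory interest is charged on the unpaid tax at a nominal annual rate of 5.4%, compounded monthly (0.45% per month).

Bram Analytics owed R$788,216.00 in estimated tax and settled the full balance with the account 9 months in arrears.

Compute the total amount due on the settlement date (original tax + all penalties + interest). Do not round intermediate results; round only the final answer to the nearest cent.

Penalty: 9 × 2.75% × R$788,216.00 = R$195,083.46 (below the 30% cap of R$236,464.80)
Interest: R$788,216.00 × ((1 + 0.0045)^9 − 1) = R$788,216.00 × 0.0412367… = R$32,503.4318…
Total = R$788,216.00 + R$195,083.4600 + R$32,503.4318… = R$1,015,802.89

R$1,015,802.89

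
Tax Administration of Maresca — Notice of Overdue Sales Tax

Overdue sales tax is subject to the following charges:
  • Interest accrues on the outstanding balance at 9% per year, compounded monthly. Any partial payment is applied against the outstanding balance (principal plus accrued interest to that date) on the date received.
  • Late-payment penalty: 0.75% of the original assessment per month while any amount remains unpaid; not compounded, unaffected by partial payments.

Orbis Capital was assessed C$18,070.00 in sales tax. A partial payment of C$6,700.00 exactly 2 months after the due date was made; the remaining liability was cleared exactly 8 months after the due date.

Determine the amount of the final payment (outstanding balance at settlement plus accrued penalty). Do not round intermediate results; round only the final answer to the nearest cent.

C$13,260.08

Monthly rate = 9% ÷ 12 = 0.75%
Balance at month 2: C$18,070.0000 × (1 + 0.0075)^2 = C$18,342.0664…
After C$6,700.00 payment: C$18,342.0664… − C$6,700.00 = C$11,642.0664…
Balance at month 8: C$11,642.0664… × (1 + 0.0075)^6 = C$12,175.8812…
Penalty: 8 × 0.75% × C$18,070.00 = C$1,084.20
Final settlement = outstanding balance + penalty = C$12,175.8812… + C$1,084.20 = C$13,260.08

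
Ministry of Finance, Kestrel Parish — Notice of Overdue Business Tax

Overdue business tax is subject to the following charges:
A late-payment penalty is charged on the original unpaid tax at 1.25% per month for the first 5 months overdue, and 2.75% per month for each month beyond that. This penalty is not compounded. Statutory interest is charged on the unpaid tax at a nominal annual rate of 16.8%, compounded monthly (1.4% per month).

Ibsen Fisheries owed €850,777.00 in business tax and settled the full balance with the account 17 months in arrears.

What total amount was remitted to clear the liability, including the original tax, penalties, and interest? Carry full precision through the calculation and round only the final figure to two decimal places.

Penalty, months 1–5: 5 × 1.25% × €850,777.00 = €53,173.56…
Penalty, months 6–17: 12 × 2.75% × €850,777.00 = €280,756.41
Interest: €850,777.00 × ((1 + 0.014)^17 − 1) = €850,777.00 × 0.2666168… = €226,831.4186…
Total = €850,777.00 + €333,929.9725 + €226,831.4186… = €1,411,538.39

€1,411,538.39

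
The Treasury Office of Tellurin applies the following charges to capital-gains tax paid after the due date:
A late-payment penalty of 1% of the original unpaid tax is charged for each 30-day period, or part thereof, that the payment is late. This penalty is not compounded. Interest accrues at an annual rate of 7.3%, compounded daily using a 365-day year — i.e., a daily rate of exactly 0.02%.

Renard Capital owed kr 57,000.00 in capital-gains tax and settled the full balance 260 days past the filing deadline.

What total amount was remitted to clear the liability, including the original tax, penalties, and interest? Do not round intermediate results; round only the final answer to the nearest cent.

Penalty periods: ⌈260/30⌉ = 9; penalty = 9 × 1% × kr 57,000.00 = kr 5,130.00
Interest: kr 57,000.00 × ((1 + 0.0002)^260 − 1) = kr 57,000.00 × 0.05337027… = kr 3,042.1051…
Total = kr 57,000.00 + kr 5,130.0000 + kr 3,042.1051… = kr 65,172.11

kr 65,172.11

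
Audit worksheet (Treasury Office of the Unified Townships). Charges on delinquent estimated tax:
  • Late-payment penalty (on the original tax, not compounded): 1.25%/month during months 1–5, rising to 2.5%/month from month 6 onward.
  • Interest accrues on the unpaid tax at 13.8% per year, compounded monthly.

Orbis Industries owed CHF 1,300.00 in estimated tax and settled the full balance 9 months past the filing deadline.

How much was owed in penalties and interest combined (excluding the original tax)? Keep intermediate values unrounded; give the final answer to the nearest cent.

CHF 352.16

Penalty, months 1–5: 5 × 1.25% × CHF 1,300.00 = CHF 81.25
Penalty, months 6–9: 4 × 2.5% × CHF 1,300.00 = CHF 130.00
Interest (13.8%/yr ÷ 12 = 1.15%/month): CHF 1,300.00 × ((1 + 0.0115)^9 − 1) = CHF 140.9083…
Penalties + interest = CHF 211.2500 + CHF 140.9083… = CHF 352.16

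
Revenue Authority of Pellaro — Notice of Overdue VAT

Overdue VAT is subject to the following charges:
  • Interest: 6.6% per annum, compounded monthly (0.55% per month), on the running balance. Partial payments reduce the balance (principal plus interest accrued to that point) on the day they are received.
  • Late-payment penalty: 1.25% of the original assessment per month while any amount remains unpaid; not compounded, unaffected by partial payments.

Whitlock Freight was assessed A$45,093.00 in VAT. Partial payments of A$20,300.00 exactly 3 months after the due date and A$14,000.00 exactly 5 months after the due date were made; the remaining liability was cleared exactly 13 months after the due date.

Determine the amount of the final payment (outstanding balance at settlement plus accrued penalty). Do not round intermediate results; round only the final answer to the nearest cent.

A$19,680.80

Balance at month 3: A$45,093.0000 × (1 + 0.0055)^3 = A$45,841.1342…
After A$20,300.00 payment: A$45,841.1342… − A$20,300.00 = A$25,541.1342…
Balance at month 5: A$25,541.1342… × (1 + 0.0055)^2 = A$25,822.8593…
After A$14,000.00 payment: A$25,822.8593… − A$14,000.00 = A$11,822.8593…
Balance at month 13: A$11,822.8593… × (1 + 0.0055)^8 = A$12,353.1900…
Penalty: 13 × 1.25% × A$45,093.00 = A$7,327.61…
Final settlement = outstanding balance + penalty = A$12,353.1900… + A$7,327.61… = A$19,680.80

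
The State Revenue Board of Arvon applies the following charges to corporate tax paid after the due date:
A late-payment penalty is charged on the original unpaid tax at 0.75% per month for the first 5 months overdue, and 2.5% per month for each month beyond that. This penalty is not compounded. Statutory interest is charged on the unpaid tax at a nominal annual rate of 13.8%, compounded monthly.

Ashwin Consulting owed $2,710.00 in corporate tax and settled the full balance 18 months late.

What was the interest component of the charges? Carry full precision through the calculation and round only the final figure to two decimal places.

Interest (13.8%/yr ÷ 12 = 1.15%/month): $2,710.00 × ((1 + 0.0115)^18 − 1) = $619.3178…

$619.32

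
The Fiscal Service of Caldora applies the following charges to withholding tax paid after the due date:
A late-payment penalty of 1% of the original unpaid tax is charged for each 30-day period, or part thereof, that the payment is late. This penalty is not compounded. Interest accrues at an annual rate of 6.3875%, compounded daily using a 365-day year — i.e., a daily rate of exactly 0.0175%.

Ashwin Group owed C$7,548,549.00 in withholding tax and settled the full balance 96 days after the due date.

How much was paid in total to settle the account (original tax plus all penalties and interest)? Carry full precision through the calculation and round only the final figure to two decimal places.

C$7,978,366.54

Penalty periods: ⌈96/30⌉ = 4; penalty = 4 × 1% × C$7,548,549.00 = C$301,941.96
Interest: C$7,548,549.00 × ((1 + 0.000175)^96 − 1) = C$7,548,549.00 × 0.01694042… = C$127,875.5819…
Total = C$7,548,549.00 + C$301,941.9600 + C$127,875.5819… = C$7,978,366.54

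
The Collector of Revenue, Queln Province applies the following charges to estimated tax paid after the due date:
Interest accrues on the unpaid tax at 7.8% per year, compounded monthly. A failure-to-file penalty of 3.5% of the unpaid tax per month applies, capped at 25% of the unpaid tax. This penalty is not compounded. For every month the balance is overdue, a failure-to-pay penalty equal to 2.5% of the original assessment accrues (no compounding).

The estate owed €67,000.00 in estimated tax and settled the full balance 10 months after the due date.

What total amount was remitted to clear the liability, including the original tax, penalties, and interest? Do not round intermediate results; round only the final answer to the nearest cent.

Failure-to-file: 10 × 3.5% × €67,000.00 = €23,450.00, capped at 25% × €67,000.00 = €16,750.00
Failure-to-pay penalty = 2.5% × €67,000.00 × 10 mo = €16,750.00
Interest (7.8%/yr ÷ 12 = 0.65%/month): €67,000.00 × ((1 + 0.0065)^10 − 1) = €4,484.6170…
Total = €67,000.00 + €33,500.0000 + €4,484.6170… = €104,984.62

€104,984.62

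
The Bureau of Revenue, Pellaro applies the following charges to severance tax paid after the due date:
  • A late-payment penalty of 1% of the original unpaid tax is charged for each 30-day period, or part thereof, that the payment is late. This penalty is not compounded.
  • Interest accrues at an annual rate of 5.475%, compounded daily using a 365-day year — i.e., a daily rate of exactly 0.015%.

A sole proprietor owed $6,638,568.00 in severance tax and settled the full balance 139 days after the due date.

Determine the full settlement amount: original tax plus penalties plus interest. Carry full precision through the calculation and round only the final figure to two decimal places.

$7,110,352.99

Penalty periods: ⌈139/30⌉ = 5; penalty = 5 × 1% × $6,638,568.00 = $331,928.40
Interest: $6,638,568.00 × ((1 + 0.00015)^139 − 1) = $6,638,568.00 × 0.02106728… = $139,856.5926…
Total = $6,638,568.00 + $331,928.4000 + $139,856.5926… = $7,110,352.99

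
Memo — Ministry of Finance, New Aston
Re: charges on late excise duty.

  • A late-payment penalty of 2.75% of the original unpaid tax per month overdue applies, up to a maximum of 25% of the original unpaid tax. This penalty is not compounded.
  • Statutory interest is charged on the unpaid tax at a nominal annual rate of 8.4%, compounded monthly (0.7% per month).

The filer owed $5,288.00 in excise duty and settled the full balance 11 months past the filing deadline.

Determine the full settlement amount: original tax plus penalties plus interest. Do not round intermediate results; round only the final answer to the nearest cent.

$7,031.73

Penalty (uncapped): 11 × 2.75% × $5,288.00 = $1,599.62; cap = 25% × $5,288.00 = $1,322.00 → penalty = $1,322.00
Interest: $5,288.00 × ((1 + 0.007)^11 − 1) = $5,288.00 × 0.0797524… = $421.7307…
Total = $5,288.00 + $1,322.0000 + $421.7307… = $7,031.73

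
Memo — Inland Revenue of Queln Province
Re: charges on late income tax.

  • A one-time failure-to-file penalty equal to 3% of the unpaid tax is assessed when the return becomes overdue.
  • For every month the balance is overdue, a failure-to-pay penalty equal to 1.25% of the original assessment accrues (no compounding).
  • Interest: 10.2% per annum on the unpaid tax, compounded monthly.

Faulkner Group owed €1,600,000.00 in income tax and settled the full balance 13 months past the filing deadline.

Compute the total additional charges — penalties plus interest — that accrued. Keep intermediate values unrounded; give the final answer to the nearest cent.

Failure-to-file penalty: 3% × €1,600,000.00 = €48,000.00
Failure-to-pay penalty = 1.25% × €1,600,000.00 × 13 mo = €260,000.00
Interest (10.2%/yr ÷ 12 = 0.85%/month): €1,600,000.00 × ((1 + 0.0085)^13 − 1) = €186,103.8878…
Penalties + interest = €308,000.0000 + €186,103.8878… = €494,103.89

€494,103.89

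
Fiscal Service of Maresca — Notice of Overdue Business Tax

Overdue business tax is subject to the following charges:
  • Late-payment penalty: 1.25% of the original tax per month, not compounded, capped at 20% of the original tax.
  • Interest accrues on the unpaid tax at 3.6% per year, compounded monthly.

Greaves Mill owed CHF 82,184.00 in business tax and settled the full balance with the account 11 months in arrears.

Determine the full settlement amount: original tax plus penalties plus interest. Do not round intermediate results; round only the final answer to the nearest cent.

CHF 96,237.42

Penalty: 11 × 1.25% × CHF 82,184.00 = CHF 11,300.30 (below the 20% cap of CHF 16,436.80)
Interest (3.6%/yr ÷ 12 = 0.3%/month): CHF 82,184.00 × ((1 + 0.003)^11 − 1) = CHF 2,753.1214…
Total = CHF 82,184.00 + CHF 11,300.3000 + CHF 2,753.1214… = CHF 96,237.42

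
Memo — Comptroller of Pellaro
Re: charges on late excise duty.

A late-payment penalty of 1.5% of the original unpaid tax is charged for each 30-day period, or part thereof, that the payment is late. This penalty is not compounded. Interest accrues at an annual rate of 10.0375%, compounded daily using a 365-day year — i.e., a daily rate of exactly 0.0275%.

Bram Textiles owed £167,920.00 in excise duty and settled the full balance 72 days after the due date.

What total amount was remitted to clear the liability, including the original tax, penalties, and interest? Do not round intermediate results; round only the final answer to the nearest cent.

£178,833.88

Penalty periods: ⌈72/30⌉ = 3; penalty = 3 × 1.5% × £167,920.00 = £7,556.40
Interest: £167,920.00 × ((1 + 0.000275)^72 − 1) = £167,920.00 × 0.01999454… = £3,357.4838…
Total = £167,920.00 + £7,556.4000 + £3,357.4838… = £178,833.88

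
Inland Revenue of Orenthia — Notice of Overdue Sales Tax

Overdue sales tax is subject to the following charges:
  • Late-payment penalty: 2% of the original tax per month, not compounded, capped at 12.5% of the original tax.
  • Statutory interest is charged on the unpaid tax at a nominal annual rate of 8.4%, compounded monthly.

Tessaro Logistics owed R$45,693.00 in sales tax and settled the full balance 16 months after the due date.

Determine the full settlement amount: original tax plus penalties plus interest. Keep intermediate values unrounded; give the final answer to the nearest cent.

R$56,799.90

Penalty (uncapped): 16 × 2% × R$45,693.00 = R$14,621.76; cap = 12.5% × R$45,693.00 = R$5,711.63… → penalty = R$5,711.63…
Interest (8.4%/yr ÷ 12 = 0.7%/month): R$45,693.00 × ((1 + 0.007)^16 − 1) = R$5,395.2706…
Total = R$45,693.00 + R$5,711.6250 + R$5,395.2706… = R$56,799.90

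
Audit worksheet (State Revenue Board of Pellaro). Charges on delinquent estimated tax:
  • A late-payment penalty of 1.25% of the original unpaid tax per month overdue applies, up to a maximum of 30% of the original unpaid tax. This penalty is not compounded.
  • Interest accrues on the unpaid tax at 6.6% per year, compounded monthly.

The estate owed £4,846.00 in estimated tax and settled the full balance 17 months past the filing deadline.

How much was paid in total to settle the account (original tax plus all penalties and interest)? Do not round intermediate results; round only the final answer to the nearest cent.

£6,349.37

Penalty: 17 × 1.25% × £4,846.00 = £1,029.78… (below the 30% cap of £1,453.80)
Interest (6.6%/yr ÷ 12 = 0.55%/month): £4,846.00 × ((1 + 0.0055)^17 − 1) = £473.5964…
Total = £4,846.00 + £1,029.7750 + £473.5964… = £6,349.37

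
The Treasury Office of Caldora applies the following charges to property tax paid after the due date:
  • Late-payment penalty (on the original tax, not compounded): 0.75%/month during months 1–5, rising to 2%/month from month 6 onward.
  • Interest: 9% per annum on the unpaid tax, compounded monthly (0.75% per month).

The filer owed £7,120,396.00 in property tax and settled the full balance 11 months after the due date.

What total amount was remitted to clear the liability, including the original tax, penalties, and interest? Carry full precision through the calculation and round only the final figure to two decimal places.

£8,851,822.92

Penalty, months 1–5: 5 × 0.75% × £7,120,396.00 = £267,014.85
Penalty, months 6–11: 6 × 2% × £7,120,396.00 = £854,447.52
Interest: £7,120,396.00 × ((1 + 0.0075)^11 − 1) = £7,120,396.00 × 0.0856644… = £609,964.5548…
Total = £7,120,396.00 + £1,121,462.3700 + £609,964.5548… = £8,851,822.92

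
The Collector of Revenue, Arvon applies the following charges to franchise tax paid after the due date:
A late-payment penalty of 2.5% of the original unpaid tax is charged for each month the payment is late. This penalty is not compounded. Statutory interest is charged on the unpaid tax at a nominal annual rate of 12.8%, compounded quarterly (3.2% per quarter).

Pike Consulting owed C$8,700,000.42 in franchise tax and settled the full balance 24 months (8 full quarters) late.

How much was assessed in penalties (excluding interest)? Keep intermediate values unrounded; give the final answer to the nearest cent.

Late-payment penalty = 2.5% × C$8,700,000.42 × 24 mo = C$5,220,000.25…

C$5,220,000.25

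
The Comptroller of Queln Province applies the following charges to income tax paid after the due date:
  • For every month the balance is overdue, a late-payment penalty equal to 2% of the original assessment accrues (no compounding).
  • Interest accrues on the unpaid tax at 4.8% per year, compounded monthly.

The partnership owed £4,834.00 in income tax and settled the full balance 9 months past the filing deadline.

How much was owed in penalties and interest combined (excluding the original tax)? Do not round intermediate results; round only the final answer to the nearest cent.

£1,046.95

Late-payment penalty = 2% × £4,834.00 × 9 mo = £870.12
Interest (4.8%/yr ÷ 12 = 0.4%/month): £4,834.00 × ((1 + 0.004)^9 − 1) = £176.8345…
Penalties + interest = £870.1200 + £176.8345… = £1,046.95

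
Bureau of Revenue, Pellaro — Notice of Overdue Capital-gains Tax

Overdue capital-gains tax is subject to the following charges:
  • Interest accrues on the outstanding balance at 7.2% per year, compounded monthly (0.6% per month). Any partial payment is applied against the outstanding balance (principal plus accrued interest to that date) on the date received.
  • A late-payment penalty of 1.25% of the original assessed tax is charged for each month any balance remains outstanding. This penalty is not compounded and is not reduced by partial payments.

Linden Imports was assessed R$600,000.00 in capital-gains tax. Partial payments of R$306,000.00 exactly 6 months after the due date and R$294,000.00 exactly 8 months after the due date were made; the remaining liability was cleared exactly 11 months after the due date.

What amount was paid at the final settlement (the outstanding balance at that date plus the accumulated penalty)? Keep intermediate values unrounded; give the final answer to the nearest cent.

R$108,695.00

Balance at month 6: R$600,000.0000 × (1 + 0.006)^6 = R$621,926.6037…
After R$306,000.00 payment: R$621,926.6037… − R$306,000.00 = R$315,926.6037…
Balance at month 8: R$315,926.6037… × (1 + 0.006)^2 = R$319,729.0963…
After R$294,000.00 payment: R$319,729.0963… − R$294,000.00 = R$25,729.0963…
Balance at month 11: R$25,729.0963… × (1 + 0.006)^3 = R$26,195.0043…
Penalty: 11 × 1.25% × R$600,000.00 = R$82,500.00
Final settlement = outstanding balance + penalty = R$26,195.0043… + R$82,500.00 = R$108,695.00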